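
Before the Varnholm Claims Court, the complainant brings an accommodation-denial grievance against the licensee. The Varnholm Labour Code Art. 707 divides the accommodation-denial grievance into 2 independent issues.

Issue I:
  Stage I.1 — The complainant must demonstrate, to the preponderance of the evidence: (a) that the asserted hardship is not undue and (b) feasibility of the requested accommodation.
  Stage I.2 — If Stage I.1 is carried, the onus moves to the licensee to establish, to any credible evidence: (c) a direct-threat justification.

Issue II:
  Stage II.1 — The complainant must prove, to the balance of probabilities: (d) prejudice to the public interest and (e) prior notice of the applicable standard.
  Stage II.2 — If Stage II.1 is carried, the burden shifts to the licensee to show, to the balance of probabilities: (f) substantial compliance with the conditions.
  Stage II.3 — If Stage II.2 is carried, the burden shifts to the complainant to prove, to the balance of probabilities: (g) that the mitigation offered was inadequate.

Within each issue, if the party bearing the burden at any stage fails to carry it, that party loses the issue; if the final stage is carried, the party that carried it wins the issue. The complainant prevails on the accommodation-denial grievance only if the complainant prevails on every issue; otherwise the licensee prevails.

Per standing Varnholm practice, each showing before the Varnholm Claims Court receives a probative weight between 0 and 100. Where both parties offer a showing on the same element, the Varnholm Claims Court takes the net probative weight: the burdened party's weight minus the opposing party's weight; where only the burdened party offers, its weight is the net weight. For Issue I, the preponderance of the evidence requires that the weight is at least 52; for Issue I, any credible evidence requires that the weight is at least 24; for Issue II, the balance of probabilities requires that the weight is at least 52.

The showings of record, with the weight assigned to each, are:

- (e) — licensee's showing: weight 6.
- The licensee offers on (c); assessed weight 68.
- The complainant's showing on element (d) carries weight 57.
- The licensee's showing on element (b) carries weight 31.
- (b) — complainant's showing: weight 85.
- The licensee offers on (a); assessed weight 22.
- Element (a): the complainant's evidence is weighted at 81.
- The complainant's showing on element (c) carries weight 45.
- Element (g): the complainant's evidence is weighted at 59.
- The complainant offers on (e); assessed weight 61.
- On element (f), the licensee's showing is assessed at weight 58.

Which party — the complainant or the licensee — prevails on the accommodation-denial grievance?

— Issue I —
Stage I.1 (complainant, the preponderance of the evidence, weight is at least 52): (a) net 81−22=59 ≥ 52 — meets; (b) net 85−31=54 ≥ 52 — meets.
  Stage I.1 carried; the burden shifts to the licensee.
Stage I.2 (licensee, any credible evidence, weight is at least 24): (c) net 68−45=23 < 24 — fails.
  The licensee does not carry Stage I.2.
The analysis ends at Stage I.2; the complainant prevails on this issue.
— Issue II —
At Stage II.1 the complainant must meet the balance of probabilities (weight is at least 52): on (d) the weight is 57, ≥ 52, so (d) meets the standard; on (e) the weight is 61 less the opposing 6 gives net 55, which does reach 52, so (e) meets the standard.
  All elements met. The burden passes to the licensee.
At Stage II.2 the licensee must meet the balance of probabilities (weight is at least 52): on (f) the weight is 58, ≥ 52, so (f) meets the standard.
  Stage II.2 carried; the burden shifts to the complainant.
At Stage II.3 the complainant must meet the balance of probabilities (weight is at least 52): on (g) the weight is 59, ≥ 52, so (g) meets the standard.
  All elements met at the final stage.
Every stage carried; the complainant prevails on this issue.
Per-issue: Issue I → complainant; Issue II → complainant. The complainant must prevail on every issue; overall, the complainant prevails.

complainant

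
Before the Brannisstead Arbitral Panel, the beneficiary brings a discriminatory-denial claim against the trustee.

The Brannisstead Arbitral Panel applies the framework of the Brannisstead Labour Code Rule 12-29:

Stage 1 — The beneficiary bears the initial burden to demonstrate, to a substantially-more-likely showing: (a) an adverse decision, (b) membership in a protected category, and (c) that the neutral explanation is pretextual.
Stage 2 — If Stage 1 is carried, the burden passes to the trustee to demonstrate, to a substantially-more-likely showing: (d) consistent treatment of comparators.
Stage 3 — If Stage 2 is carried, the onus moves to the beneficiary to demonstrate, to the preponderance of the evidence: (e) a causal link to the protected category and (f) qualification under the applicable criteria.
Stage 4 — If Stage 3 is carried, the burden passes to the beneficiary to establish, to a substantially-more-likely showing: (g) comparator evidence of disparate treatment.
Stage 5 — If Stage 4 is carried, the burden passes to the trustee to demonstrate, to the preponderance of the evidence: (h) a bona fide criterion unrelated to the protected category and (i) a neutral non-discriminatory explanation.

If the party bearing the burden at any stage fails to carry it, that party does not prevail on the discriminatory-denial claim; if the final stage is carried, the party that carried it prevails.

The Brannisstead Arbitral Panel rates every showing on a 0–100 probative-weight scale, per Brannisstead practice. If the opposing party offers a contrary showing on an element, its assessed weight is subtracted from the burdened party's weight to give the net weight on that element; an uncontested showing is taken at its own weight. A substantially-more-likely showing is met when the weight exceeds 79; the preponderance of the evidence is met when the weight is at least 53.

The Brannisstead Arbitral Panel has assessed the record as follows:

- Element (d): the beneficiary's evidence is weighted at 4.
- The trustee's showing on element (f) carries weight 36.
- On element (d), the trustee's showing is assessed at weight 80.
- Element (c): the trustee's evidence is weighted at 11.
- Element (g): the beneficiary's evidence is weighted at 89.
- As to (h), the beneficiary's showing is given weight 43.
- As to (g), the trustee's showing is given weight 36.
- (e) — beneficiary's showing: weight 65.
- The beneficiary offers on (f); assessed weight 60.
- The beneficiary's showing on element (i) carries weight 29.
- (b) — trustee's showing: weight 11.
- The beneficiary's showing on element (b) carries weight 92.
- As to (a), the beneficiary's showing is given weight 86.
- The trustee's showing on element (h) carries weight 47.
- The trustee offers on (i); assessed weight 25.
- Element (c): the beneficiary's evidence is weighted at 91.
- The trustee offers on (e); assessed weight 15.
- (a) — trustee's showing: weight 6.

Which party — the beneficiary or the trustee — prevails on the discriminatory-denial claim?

Stage 1 — burden on beneficiary; standard: a substantially-more-likely showing (weight exceeds 79).
    (a): 86 − 6 = 80 > 79 [met]
    (b): 92 − 11 = 81 > 79 [met]
    (c): 91 − 11 = 80 > 79 [met]
  Stage 1 carried; the burden shifts to the trustee.
Stage 2 — burden on trustee; standard: a substantially-more-likely showing (weight exceeds 79).
    (d): 80 − 4 = 76 ≤ 79 [not met]
  The trustee does not carry Stage 2.
The analysis ends at Stage 2; the beneficiary prevails.

beneficiary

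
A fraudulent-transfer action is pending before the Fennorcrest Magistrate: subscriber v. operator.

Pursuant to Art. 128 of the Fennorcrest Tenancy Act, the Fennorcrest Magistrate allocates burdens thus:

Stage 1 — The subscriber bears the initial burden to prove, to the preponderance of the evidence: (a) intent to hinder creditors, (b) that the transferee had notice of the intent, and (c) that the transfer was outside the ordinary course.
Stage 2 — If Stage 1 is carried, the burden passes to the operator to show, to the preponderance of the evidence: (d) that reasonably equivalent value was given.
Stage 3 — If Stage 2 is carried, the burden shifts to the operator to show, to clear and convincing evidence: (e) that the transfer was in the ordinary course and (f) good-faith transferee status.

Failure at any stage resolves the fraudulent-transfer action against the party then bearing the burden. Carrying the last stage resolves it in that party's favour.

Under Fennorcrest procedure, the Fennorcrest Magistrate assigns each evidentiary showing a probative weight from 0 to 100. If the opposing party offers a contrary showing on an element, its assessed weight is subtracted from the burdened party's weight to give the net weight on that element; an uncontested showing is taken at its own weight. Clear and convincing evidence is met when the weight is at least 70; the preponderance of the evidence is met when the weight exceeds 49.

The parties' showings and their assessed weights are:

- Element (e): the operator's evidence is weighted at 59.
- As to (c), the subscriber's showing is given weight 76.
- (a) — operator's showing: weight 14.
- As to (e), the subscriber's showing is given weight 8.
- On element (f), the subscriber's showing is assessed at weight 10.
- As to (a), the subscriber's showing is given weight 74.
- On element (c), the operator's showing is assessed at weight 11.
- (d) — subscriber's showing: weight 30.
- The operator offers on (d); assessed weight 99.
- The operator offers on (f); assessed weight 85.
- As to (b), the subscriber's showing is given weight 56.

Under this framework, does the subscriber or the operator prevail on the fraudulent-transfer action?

Stage 1 (subscriber, the preponderance of the evidence, weight exceeds 49): (a) net 74−14=60 > 49 — meets; (b) 56 > 49 — meets; (c) net 76−11=65 > 49 — meets.
  Stage 1 carried; the burden shifts to the operator.
Stage 2 (operator, the preponderance of the evidence, weight exceeds 49): (d) net 99−30=69 > 49 — meets.
  Stage 2 is satisfied; the operator continues to bear the burden.
Stage 3 (operator, clear and convincing evidence, weight is at least 70): (e) net 59−8=51 < 70 — fails; (f) net 85−10=75 ≥ 70 — meets.
  Not every element is met, so the operator fails to carry Stage 3.
The analysis ends at Stage 3; the subscriber prevails.

subscriber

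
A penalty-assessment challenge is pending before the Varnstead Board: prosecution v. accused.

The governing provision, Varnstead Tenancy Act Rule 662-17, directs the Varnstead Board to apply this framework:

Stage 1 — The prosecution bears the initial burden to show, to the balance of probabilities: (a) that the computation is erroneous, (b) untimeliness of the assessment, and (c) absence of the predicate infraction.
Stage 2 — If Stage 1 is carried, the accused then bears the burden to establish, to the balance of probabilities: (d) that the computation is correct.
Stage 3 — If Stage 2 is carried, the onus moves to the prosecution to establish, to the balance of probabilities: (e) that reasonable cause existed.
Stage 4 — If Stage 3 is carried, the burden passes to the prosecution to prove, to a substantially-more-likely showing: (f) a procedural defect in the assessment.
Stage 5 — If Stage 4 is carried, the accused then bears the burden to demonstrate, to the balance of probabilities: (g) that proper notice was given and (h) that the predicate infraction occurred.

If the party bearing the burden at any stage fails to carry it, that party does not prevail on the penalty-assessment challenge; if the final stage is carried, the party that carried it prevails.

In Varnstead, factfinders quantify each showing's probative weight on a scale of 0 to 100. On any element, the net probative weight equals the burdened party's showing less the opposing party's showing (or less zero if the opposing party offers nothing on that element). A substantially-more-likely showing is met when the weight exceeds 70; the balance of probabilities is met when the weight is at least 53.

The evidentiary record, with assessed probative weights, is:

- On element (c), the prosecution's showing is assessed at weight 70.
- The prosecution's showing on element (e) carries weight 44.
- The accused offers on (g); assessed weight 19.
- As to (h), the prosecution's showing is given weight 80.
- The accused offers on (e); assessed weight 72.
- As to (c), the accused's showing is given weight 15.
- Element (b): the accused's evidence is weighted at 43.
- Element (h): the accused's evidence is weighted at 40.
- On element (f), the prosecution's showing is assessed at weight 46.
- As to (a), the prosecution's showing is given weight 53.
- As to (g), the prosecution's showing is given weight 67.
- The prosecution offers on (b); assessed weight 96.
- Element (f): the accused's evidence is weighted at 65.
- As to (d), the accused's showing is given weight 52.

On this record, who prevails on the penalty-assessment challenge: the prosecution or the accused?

prosecution

Stage 1 (prosecution, the balance of probabilities, weight is at least 53): (a) 53 ≥ 53 — meets; (b) net 96−43=53 ≥ 53 — meets; (c) net 70−15=55 ≥ 53 — meets.
  All elements met. The burden passes to the accused.
Stage 2 (accused, the balance of probabilities, weight is at least 53): (d) 52 < 53 — fails.
  Stage 2 not carried; the accused fails its burden.
The analysis ends at Stage 2; the prosecution prevails.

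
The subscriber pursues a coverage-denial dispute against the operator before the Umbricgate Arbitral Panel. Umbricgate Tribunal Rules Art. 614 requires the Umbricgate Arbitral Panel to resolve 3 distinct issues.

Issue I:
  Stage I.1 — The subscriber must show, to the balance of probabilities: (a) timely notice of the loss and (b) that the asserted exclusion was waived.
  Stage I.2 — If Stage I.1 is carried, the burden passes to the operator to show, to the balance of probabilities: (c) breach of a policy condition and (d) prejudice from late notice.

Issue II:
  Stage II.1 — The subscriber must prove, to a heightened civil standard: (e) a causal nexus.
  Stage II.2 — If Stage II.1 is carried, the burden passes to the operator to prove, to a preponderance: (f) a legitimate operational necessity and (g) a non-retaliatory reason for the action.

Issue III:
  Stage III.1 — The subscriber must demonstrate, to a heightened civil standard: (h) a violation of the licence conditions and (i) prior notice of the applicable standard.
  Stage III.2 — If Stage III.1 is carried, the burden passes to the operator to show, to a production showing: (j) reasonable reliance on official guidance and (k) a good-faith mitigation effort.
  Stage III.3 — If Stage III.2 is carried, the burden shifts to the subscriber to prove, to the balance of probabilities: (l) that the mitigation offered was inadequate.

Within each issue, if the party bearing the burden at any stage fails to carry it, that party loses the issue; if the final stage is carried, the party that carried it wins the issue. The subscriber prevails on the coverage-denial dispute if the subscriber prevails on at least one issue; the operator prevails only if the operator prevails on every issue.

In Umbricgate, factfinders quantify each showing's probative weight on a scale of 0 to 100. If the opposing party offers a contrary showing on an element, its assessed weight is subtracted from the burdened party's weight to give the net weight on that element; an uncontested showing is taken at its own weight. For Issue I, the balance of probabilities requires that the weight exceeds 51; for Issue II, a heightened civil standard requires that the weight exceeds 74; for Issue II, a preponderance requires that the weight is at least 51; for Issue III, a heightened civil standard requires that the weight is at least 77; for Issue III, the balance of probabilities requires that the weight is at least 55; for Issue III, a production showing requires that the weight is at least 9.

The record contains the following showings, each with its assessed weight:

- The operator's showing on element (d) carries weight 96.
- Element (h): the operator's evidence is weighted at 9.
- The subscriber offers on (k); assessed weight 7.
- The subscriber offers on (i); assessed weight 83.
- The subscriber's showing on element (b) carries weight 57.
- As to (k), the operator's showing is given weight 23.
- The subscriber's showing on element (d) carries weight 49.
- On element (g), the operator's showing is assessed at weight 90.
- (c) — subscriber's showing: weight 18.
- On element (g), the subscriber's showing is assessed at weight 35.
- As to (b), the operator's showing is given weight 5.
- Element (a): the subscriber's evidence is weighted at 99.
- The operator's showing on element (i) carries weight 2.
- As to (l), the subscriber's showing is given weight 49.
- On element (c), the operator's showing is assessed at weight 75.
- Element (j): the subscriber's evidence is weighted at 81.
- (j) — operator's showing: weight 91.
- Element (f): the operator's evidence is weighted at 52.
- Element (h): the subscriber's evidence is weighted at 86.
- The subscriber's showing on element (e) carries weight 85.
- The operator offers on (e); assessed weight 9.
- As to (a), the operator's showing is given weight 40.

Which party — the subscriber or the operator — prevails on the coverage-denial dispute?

subscriber

— Issue I —
Stage I.1 — burden on subscriber; standard: the balance of probabilities (weight exceeds 51).
    (a): 99 − 40 = 59 > 51 [met]
    (b): 57 − 5 = 52 > 51 [met]
  The subscriber carries Stage I.1; the operator now bears the burden.
Stage I.2 — burden on operator; standard: the balance of probabilities (weight exceeds 51).
    (c): 75 − 18 = 57 > 51 [met]
    (d): 96 − 49 = 47 ≤ 51 [not met]
  The operator does not carry Stage I.2.
The subscriber prevails on this issue.
— Issue II —
Stage II.1 (subscriber, a heightened civil standard, weight exceeds 74): (e) net 85−9=76 > 74 — meets.
  The subscriber carries Stage II.1; the operator now bears the burden.
Stage II.2 (operator, a preponderance, weight is at least 51): (f) 52 ≥ 51 — meets; (g) net 90−35=55 ≥ 51 — meets.
  All elements met at the final stage.
With every stage satisfied, the operator prevails on this issue.
— Issue III —
At Stage III.1 the subscriber must meet a heightened civil standard (weight is at least 77): on (h) the weight is 86 less the opposing 9 gives net 77, ≥ 77, so (h) meets the standard; on (i) the weight is 83 less the opposing 2 gives net 81, which does reach 77, so (i) meets the standard.
  The subscriber carries Stage III.1; the operator now bears the burden.
At Stage III.2 the operator must meet a production showing (weight is at least 9): on (j) the weight is 91 less the opposing 81 gives net 10, ≥ 9, so (j) meets the standard; on (k) the weight is 23 less the opposing 7 gives net 16, ≥ 9, so (k) meets the standard.
  The operator carries Stage III.2; the subscriber now bears the burden.
At Stage III.3 the subscriber must meet the balance of probabilities (weight is at least 55): on (l) the weight is 49, which does not reach 55, so (l) does not meet the standard.
  Stage III.3 not carried; the subscriber fails its burden.
The analysis ends at Stage III.3; the operator prevails on this issue.
Per-issue: Issue I → subscriber; Issue II → operator; Issue III → operator. The subscriber must prevail on at least one issue; overall, the subscriber prevails.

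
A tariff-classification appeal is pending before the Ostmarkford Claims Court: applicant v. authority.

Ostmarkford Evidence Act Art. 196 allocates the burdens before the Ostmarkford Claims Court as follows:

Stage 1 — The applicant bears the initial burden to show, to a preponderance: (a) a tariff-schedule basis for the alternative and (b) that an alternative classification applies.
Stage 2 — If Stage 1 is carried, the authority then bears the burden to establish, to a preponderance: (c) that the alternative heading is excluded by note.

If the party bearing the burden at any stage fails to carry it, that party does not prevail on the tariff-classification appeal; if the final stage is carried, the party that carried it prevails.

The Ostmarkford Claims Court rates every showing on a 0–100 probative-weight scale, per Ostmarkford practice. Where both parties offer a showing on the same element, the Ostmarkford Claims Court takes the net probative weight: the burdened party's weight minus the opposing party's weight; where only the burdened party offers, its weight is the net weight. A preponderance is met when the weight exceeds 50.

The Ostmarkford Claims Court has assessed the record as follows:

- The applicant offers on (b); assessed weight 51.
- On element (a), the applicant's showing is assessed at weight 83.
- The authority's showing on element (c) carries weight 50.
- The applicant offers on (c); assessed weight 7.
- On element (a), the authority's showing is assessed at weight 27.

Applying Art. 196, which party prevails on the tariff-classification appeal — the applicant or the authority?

applicant

At Stage 1 the applicant must meet a preponderance (weight exceeds 50): on (a) the weight is 83 less the opposing 27 gives net 56, > 50, so (a) meets the standard; on (b) the weight is 51, > 50, so (b) meets the standard.
  The applicant carries Stage 1; the authority now bears the burden.
At Stage 2 the authority must meet a preponderance (weight exceeds 50): on (c) the weight is 50 less the opposing 7 gives net 43, which does not exceed 50, so (c) does not meet the standard.
  Stage 2 not carried; the authority fails its burden.
The analysis ends at Stage 2; the applicant prevails.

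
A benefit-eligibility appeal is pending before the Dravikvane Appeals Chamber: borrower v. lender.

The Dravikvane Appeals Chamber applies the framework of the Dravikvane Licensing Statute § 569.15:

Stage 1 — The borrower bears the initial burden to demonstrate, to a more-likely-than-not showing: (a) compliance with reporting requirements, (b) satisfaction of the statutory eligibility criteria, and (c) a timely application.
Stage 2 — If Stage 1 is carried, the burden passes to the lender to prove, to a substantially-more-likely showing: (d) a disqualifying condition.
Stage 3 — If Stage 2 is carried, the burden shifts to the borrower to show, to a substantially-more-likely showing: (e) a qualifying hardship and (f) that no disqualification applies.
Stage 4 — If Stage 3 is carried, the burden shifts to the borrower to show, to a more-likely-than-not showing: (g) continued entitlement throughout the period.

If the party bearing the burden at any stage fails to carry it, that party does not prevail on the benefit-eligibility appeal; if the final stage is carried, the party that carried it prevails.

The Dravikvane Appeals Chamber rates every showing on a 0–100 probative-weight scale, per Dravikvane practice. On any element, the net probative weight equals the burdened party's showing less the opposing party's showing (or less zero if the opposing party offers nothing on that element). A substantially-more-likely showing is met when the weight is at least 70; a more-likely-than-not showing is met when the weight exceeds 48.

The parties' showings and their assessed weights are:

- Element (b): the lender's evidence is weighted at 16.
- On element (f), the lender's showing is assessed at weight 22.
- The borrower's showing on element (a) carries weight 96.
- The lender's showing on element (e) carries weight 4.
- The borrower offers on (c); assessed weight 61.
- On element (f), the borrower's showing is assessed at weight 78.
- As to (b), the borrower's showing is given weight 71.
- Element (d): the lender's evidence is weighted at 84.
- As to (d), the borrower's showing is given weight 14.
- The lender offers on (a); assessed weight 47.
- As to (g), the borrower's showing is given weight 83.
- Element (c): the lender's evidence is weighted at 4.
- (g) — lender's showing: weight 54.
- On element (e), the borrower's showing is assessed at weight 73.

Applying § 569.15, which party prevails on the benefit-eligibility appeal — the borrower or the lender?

Stage 1 — burden on borrower; standard: a more-likely-than-not showing (weight exceeds 48).
    (a): 96 − 47 = 49 > 48 [met]
    (b): 71 − 16 = 55 > 48 [met]
    (c): 61 − 4 = 57 > 48 [met]
  Stage 1 is satisfied; the onus moves to the lender.
Stage 2 — burden on lender; standard: a substantially-more-likely showing (weight is at least 70).
    (d): 84 − 14 = 70 ≥ 70 [met]
  Stage 2 is satisfied; the onus moves to the borrower.
Stage 3 — burden on borrower; standard: a substantially-more-likely showing (weight is at least 70).
    (e): 73 − 4 = 69 < 70 [not met]
    (f): 78 − 22 = 56 < 70 [not met]
  Not every element is met, so the borrower fails to carry Stage 3.
So the lender prevails.

lender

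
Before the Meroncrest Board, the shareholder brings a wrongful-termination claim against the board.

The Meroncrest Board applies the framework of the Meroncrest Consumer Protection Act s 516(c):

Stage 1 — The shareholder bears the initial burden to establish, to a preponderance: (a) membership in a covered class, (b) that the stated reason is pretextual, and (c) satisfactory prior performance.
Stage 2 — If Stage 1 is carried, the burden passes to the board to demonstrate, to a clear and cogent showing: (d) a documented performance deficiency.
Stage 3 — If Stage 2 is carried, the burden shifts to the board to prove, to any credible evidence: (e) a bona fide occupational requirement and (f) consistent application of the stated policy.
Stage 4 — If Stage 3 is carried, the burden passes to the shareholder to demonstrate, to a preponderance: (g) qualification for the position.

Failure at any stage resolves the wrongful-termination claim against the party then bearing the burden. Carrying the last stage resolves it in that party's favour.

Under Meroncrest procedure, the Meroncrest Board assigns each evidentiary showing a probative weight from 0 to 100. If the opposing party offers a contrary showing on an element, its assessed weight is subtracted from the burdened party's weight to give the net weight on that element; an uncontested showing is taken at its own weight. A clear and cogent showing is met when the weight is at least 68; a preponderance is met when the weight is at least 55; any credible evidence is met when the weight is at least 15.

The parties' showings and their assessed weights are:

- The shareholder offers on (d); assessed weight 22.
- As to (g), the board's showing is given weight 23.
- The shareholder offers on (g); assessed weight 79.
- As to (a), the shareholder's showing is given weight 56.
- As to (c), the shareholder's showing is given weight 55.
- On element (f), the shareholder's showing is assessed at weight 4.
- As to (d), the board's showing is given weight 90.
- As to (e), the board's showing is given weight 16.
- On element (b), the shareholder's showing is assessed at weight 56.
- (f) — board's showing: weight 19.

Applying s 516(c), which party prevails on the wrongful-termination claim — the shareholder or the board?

Stage 1 — burden on shareholder; standard: a preponderance (weight is at least 55).
    (a): 56 ≥ 55 [met]
    (b): 56 ≥ 55 [met]
    (c): 55 ≥ 55 [met]
  The shareholder carries Stage 1; the board now bears the burden.
Stage 2 — burden on board; standard: a clear and cogent showing (weight is at least 68).
    (d): 90 − 22 = 68 ≥ 68 [met]
  All elements met. The board retains the burden for Stage 3.
Stage 3 — burden on board; standard: any credible evidence (weight is at least 15).
    (e): 16 ≥ 15 [met]
    (f): 19 − 4 = 15 ≥ 15 [met]
  All elements met. The burden passes to the shareholder.
Stage 4 — burden on shareholder; standard: a preponderance (weight is at least 55).
    (g): 79 − 23 = 56 ≥ 55 [met]
  Stage 4 carried; the final stage is satisfied.
All stages carried — the shareholder prevails.

shareholder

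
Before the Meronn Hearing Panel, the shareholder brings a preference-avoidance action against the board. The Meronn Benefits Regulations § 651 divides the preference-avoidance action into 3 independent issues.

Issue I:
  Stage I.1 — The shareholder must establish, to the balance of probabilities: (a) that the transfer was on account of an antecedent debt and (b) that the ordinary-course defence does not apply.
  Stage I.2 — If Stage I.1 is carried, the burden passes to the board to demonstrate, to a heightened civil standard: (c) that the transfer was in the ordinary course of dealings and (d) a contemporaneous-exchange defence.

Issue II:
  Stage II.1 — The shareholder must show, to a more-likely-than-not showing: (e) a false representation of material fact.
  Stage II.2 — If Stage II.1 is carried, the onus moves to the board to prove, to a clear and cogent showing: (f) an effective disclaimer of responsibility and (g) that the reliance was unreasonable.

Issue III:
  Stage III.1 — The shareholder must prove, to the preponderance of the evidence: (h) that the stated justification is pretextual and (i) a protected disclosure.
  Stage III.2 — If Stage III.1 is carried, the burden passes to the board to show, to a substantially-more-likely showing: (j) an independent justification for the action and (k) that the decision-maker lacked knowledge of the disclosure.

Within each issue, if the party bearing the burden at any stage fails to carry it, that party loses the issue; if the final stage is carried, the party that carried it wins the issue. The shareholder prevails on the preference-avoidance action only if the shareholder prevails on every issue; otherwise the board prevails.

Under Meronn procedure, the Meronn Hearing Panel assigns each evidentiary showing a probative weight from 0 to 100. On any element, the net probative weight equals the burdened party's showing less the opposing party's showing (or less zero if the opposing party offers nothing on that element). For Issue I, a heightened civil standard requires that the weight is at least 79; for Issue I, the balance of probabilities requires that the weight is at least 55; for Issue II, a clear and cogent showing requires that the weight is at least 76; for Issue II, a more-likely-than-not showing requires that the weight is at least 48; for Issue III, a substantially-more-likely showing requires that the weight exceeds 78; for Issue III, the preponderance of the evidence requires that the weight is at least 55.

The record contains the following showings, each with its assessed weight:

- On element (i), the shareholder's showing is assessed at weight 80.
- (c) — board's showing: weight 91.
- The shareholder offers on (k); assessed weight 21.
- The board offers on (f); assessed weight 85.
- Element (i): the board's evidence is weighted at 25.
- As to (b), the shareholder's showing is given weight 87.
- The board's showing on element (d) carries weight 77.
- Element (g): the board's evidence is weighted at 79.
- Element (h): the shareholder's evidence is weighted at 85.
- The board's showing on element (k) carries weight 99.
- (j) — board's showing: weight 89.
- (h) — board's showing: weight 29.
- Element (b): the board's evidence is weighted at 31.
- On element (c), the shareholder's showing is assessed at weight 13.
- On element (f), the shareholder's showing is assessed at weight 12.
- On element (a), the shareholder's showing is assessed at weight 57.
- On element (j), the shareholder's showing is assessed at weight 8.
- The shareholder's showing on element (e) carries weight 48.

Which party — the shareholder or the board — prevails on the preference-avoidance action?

— Issue I —
Stage I.1 — burden on shareholder; standard: the balance of probabilities (weight is at least 55).
    (a): 57 ≥ 55 [met]
    (b): 87 − 31 = 56 ≥ 55 [met]
  All elements met. The burden passes to the board.
Stage I.2 — burden on board; standard: a heightened civil standard (weight is at least 79).
    (c): 91 − 13 = 78 < 79 [not met]
    (d): 77 < 79 [not met]
  Not every element is met, so the board fails to carry Stage I.2.
The shareholder prevails on this issue.
— Issue II —
Stage II.1 — burden on shareholder; standard: a more-likely-than-not showing (weight is at least 48).
    (e): 48 ≥ 48 [met]
  Stage II.1 is satisfied; the onus moves to the board.
Stage II.2 — burden on board; standard: a clear and cogent showing (weight is at least 76).
    (f): 85 − 12 = 73 < 76 [not met]
    (g): 79 ≥ 76 [met]
  Not every element is met, so the board fails to carry Stage II.2.
So the shareholder prevails on this issue.
— Issue III —
Stage III.1 — burden on shareholder; standard: the preponderance of the evidence (weight is at least 55).
    (h): 85 − 29 = 56 ≥ 55 [met]
    (i): 80 − 25 = 55 ≥ 55 [met]
  Stage III.1 carried; the burden shifts to the board.
Stage III.2 — burden on board; standard: a substantially-more-likely showing (weight exceeds 78).
    (j): 89 − 8 = 81 > 78 [met]
    (k): 99 − 21 = 78 ≤ 78 [not met]
  Not every element is met, so the board fails to carry Stage III.2.
The shareholder prevails on this issue.
Per-issue: Issue I → shareholder; Issue II → shareholder; Issue III → shareholder. The shareholder must prevail on every issue; overall, the shareholder prevails.

shareholder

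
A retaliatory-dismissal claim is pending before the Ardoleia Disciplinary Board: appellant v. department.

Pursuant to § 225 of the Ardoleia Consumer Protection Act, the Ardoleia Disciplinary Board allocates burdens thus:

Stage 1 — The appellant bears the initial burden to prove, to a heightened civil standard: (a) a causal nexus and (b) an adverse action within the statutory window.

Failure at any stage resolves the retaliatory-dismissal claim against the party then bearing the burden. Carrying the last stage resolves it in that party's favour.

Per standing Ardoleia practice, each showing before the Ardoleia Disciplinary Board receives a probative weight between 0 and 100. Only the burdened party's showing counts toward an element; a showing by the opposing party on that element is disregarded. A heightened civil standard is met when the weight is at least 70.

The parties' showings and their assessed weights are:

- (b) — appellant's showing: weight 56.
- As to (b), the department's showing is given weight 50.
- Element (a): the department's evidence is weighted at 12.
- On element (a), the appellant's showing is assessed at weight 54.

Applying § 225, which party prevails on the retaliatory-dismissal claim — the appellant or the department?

department

At Stage 1 the appellant must meet a heightened civil standard (weight is at least 70): on (a) the weight is 54 (the department's 12 is given no effect), < 70, so (a) does not meet the standard; on (b) the weight is 56 (the department's 50 is given no effect), which does not reach 70, so (b) does not meet the standard.
  Not every element is met, so the appellant fails to carry Stage 1.
The analysis ends at Stage 1; the department prevails.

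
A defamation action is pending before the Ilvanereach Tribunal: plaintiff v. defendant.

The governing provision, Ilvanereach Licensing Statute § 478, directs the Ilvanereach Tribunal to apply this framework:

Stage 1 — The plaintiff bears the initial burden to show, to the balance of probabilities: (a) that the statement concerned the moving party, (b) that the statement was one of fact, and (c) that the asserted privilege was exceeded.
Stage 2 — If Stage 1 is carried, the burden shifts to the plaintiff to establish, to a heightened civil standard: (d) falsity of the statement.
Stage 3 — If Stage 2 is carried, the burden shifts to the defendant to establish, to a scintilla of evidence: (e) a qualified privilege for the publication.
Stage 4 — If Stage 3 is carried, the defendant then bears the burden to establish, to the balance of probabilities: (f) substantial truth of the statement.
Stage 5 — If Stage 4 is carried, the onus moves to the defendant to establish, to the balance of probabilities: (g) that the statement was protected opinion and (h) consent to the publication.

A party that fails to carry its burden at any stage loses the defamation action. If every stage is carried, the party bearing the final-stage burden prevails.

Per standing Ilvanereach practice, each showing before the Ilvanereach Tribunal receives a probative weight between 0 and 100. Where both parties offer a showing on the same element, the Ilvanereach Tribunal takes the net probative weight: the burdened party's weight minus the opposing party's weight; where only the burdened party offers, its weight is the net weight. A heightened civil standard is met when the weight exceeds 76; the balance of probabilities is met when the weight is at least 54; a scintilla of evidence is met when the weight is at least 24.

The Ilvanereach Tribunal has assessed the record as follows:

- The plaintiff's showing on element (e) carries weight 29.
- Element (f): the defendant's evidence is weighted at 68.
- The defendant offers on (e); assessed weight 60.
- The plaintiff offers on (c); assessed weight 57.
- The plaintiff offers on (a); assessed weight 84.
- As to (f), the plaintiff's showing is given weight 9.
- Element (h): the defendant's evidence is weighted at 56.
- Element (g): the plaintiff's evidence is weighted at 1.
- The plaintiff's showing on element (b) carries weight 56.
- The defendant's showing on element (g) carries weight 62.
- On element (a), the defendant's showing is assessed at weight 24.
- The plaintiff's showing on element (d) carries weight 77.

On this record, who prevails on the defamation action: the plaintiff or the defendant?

defendant

Stage 1 (plaintiff, the balance of probabilities, weight is at least 54): (a) net 84−24=60 ≥ 54 — meets; (b) 56 ≥ 54 — meets; (c) 57 ≥ 54 — meets.
  Stage 1 is satisfied; the plaintiff continues to bear the burden.
Stage 2 (plaintiff, a heightened civil standard, weight exceeds 76): (d) 77 > 76 — meets.
  The plaintiff carries Stage 2; the defendant now bears the burden.
Stage 3 (defendant, a scintilla of evidence, weight is at least 24): (e) net 60−29=31 ≥ 24 — meets.
  All elements met. The defendant retains the burden for Stage 4.
Stage 4 (defendant, the balance of probabilities, weight is at least 54): (f) net 68−9=59 ≥ 54 — meets.
  All elements met. The defendant retains the burden for Stage 5.
Stage 5 (defendant, the balance of probabilities, weight is at least 54): (g) net 62−1=61 ≥ 54 — meets; (h) 56 ≥ 54 — meets.
  All elements met at the final stage.
Every stage carried; the defendant prevails.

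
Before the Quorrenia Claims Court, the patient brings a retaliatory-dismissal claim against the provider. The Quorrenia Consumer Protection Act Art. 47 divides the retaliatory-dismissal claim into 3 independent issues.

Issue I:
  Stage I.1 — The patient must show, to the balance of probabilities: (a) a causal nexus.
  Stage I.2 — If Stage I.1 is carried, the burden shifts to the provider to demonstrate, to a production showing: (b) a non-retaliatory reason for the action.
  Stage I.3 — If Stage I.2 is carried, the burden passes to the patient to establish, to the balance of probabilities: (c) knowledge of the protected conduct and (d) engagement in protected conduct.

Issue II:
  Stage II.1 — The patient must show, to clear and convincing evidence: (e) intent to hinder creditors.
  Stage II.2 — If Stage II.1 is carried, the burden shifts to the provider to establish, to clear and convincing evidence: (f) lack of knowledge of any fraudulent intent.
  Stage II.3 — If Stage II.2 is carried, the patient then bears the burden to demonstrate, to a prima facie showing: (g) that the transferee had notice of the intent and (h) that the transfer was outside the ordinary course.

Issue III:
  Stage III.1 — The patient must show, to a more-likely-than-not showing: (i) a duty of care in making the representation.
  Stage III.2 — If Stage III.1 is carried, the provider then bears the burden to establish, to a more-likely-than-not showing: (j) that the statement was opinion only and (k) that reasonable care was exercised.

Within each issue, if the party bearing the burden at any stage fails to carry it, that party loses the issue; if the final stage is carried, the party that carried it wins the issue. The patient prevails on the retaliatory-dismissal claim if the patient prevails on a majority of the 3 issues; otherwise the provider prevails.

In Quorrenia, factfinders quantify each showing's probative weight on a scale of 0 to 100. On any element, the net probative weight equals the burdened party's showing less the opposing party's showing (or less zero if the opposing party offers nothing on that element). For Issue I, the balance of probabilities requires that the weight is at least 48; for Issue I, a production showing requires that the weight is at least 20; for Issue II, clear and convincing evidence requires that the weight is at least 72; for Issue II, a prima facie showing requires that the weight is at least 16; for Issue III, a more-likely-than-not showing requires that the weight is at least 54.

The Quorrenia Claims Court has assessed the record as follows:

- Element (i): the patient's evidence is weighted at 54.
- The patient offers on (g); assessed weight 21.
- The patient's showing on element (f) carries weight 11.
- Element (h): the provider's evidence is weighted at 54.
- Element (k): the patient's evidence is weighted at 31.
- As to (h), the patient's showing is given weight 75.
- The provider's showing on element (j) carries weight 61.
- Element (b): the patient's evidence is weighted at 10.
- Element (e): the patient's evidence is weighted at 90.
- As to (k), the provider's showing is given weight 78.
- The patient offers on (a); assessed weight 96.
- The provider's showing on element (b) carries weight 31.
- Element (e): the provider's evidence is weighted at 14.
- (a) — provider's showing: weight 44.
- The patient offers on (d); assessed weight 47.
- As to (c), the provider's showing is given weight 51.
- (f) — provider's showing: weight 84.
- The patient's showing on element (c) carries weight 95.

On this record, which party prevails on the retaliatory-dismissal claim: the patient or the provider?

— Issue I —
Stage I.1 — burden on patient; standard: the balance of probabilities (weight is at least 48).
    (a): 96 − 44 = 52 ≥ 48 [met]
  All elements met. The burden passes to the provider.
Stage I.2 — burden on provider; standard: a production showing (weight is at least 20).
    (b): 31 − 10 = 21 ≥ 20 [met]
  Stage I.2 carried; the burden shifts to the patient.
Stage I.3 — burden on patient; standard: the balance of probabilities (weight is at least 48).
    (c): 95 − 51 = 44 < 48 [not met]
    (d): 47 < 48 [not met]
  The patient does not carry Stage I.3.
The analysis ends at Stage I.3; the provider prevails on this issue.
— Issue II —
At Stage II.1 the patient must meet clear and convincing evidence (weight is at least 72): on (e) the weight is 90 less the opposing 14 gives net 76, which does reach 72, so (e) meets the standard.
  Stage II.1 carried; the burden shifts to the provider.
At Stage II.2 the provider must meet clear and convincing evidence (weight is at least 72): on (f) the weight is 84 less the opposing 11 gives net 73, ≥ 72, so (f) meets the standard.
  All elements met. The burden passes to the patient.
At Stage II.3 the patient must meet a prima facie showing (weight is at least 16): on (g) the weight is 21, ≥ 16, so (g) meets the standard; on (h) the weight is 75 less the opposing 54 gives net 21, which does reach 16, so (h) meets the standard.
  All elements met at the final stage.
With every stage satisfied, the patient prevails on this issue.
— Issue III —
At Stage III.1 the patient must meet a more-likely-than-not showing (weight is at least 54): on (i) the weight is 54, ≥ 54, so (i) meets the standard.
  Stage III.1 is satisfied; the onus moves to the provider.
At Stage III.2 the provider must meet a more-likely-than-not showing (weight is at least 54): on (j) the weight is 61, which does reach 54, so (j) meets the standard; on (k) the weight is 78 less the opposing 31 gives net 47, which does not reach 54, so (k) does not meet the standard.
  Not every element is met, so the provider fails to carry Stage III.2.
The patient prevails on this issue.
Per-issue: Issue I → provider; Issue II → patient; Issue III → patient. The patient must prevail on a majority of issues; overall, the patient prevails.

patient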